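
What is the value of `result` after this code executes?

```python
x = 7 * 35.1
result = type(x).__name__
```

x is float; result = 'float'

'float'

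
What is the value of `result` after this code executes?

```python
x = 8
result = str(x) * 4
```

x = 8; result = '8888'

'8888'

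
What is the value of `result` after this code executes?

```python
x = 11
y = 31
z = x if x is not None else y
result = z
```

x = 11; y = 31; z = 11; result = 11

11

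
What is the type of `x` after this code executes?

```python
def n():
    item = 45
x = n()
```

Function without return returns None

NoneType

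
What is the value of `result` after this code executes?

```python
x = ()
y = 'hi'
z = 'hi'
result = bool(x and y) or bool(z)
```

x = (); y = 'hi'; z = 'hi'; result = True

True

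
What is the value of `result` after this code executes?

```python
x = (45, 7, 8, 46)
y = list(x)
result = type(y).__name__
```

x is tuple; y is list; result = 'list'

'list'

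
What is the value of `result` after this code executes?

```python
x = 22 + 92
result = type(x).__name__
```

x is int; result = 'int'

'int'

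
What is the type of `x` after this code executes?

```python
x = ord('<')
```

ord() returns int (code point)

int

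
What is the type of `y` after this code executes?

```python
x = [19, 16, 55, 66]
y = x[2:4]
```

Slicing a list returns a list

list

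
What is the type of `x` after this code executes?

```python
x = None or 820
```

'or' with None returns the other truthy value

int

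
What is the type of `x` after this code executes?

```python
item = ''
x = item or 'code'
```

'or' returns first truthy value (str)

str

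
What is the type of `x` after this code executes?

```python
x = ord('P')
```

ord() returns int (code point)

int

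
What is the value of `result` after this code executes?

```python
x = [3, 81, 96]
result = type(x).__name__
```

x is list; result = 'list'

'list'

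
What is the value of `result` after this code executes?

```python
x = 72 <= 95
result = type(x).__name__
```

x is bool; result = 'bool'

'bool'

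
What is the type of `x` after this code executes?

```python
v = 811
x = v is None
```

'is' comparison returns bool

bool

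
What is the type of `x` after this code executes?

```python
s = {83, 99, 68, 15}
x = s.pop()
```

Popping from set[int] returns int

int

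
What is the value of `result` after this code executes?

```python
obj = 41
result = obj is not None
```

obj = 41; result = True

True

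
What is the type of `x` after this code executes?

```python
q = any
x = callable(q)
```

callable() returns bool

bool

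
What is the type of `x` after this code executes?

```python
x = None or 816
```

'or' with None returns the other truthy value

int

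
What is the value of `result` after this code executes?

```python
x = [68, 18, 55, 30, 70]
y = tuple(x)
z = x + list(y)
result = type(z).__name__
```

x is list; y is tuple; z is list; result = 'list'

'list'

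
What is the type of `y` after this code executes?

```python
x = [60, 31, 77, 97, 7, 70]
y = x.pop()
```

list.pop() returns the popped element

int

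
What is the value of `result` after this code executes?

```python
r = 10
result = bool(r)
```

r = 10; result = True

True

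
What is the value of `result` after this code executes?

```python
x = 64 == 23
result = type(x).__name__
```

x is bool; result = 'bool'

'bool'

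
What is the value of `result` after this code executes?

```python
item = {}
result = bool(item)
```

item = {}; result = False

False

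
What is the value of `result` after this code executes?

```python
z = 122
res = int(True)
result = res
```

z = 122; res = 1; result = 1

1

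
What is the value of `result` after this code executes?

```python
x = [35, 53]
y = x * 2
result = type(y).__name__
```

x is list; y is list; result = 'list'

'list'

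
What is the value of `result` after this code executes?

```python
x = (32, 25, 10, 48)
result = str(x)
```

x = (32, 25, 10, 48); result = '(32, 25, 10, 48)'

'(32, 25, 10, 48)'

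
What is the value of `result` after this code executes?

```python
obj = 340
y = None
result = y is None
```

obj = 340; y = None; result = True

True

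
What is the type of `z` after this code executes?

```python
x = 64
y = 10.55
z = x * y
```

int * float = float

float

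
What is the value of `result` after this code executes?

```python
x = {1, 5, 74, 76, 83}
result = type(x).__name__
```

x is set; result = 'set'

'set'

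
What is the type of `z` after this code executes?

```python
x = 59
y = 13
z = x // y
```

int // int = int

int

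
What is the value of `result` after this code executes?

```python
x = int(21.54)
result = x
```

x = 21; result = 21

21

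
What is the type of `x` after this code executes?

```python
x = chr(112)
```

chr() returns str (single char)

str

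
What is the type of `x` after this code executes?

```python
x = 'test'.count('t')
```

str.count() returns int

int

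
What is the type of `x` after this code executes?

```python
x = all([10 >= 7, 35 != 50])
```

all() returns bool

bool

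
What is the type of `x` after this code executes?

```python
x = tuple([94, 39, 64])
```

tuple() constructor returns tuple

tuple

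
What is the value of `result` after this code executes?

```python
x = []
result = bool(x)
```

x = []; result = False

False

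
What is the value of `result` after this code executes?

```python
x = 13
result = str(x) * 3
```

x = 13; result = '131313'

'131313'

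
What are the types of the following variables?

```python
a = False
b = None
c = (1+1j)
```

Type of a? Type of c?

a is assigned the constant False, which has type bool; c is assigned (1+1j), an int plus an imaginary literal (j suffix), which evaluates to complex

bool, complex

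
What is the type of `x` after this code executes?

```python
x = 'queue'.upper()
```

str.upper() returns str

str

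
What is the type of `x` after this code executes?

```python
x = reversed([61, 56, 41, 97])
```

reversed() on a list returns list_reverseiterator

list_reverseiterator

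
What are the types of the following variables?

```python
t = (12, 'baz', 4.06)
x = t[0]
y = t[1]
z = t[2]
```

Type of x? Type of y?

tuple[0] is int; tuple[1] is str

int, str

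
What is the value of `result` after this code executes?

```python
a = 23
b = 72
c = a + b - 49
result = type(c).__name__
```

a is int; b is int; c is int; result = 'int'

'int'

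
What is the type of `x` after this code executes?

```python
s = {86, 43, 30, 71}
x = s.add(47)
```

set.add() returns None (mutates in place)

NoneType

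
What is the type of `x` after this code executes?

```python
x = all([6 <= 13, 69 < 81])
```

all() returns bool

bool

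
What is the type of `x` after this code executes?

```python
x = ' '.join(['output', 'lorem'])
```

str.join() returns str

str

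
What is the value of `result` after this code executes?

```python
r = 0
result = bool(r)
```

r = 0; result = False

False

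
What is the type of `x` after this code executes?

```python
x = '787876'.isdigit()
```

str.isdigit() returns bool

bool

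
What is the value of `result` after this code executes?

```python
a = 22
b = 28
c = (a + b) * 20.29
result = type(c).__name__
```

a is int; b is int; c is float; result = 'float'

'float'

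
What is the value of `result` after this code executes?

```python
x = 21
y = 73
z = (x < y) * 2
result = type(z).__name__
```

x is int; y is int; z is int; result = 'int'

'int'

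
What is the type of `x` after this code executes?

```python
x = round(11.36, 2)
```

round() with decimal places returns float

float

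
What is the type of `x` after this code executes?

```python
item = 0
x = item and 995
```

'and' returns first falsy value (0 is int)

int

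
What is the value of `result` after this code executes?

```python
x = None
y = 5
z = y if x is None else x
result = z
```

x = None; y = 5; z = 5; result = 5

5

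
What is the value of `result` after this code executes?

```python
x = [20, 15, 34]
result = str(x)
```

x = [20, 15, 34]; result = '[20, 15, 34]'

'[20, 15, 34]'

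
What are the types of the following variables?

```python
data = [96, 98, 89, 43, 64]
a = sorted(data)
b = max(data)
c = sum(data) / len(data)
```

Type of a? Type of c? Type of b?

sorted() returns list; int / int = float; max of ints returns int

list, float, int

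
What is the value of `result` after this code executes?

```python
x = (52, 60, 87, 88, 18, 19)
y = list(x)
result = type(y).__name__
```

x is tuple; y is list; result = 'list'

'list'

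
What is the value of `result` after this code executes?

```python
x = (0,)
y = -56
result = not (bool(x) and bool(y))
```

x = (0,); y = -56; result = False

False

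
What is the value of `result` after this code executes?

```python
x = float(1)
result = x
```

x = 1.0; result = 1.0

1.0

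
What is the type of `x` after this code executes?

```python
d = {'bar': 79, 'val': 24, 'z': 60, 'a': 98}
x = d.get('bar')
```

dict.get() returns value type when found

int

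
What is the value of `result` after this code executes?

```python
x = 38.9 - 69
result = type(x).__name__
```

x is float; result = 'float'

'float'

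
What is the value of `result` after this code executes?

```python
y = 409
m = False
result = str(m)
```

y = 409; m = False; result = 'False'

'False'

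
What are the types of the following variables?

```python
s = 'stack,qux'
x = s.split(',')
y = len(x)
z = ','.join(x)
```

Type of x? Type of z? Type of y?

str.split() returns list; str.join() returns str; len() returns int

list, str, int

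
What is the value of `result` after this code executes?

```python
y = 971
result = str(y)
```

y = 971; result = '971'

'971'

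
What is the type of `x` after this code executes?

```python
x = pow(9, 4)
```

pow(int, int) returns int

int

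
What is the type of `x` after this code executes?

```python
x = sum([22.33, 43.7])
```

sum() of floats returns float

float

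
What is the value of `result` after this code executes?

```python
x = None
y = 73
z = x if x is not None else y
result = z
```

x = None; y = 73; z = 73; result = 73

73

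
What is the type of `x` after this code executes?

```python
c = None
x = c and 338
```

'and' returns first falsy value (None)

NoneType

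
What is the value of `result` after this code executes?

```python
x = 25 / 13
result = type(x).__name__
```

x is float; result = 'float'

'float'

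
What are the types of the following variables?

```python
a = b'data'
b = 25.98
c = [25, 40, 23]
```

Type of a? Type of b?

a is assigned a bytes literal (b'...' prefix); b is assigned a number with a decimal point, so it is a float

bytes, float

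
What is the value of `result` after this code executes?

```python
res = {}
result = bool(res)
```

res = {}; result = False

False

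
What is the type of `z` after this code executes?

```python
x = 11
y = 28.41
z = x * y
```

int * float = float

float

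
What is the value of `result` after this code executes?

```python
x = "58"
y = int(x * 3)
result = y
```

x = '58'; y = 585858; result = 585858

585858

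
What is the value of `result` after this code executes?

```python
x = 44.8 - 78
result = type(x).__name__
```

x is float; result = 'float'

'float'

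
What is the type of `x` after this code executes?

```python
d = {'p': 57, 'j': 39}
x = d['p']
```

Accessing dict[str, int] with str key returns int

int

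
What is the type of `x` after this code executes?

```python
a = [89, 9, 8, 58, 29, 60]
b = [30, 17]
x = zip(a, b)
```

zip() returns a zip object

zip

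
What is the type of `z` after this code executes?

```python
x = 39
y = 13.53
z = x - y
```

int - float = float

float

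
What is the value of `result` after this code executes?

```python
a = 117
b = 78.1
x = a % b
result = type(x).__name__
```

a is int; b is float; x is float; result = 'float'

'float'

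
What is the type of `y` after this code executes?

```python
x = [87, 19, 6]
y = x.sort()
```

list.sort() returns None (mutates in place)

NoneType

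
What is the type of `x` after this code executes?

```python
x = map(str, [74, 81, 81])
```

map() returns a map object

map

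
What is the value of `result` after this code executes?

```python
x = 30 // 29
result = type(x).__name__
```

x is int; result = 'int'

'int'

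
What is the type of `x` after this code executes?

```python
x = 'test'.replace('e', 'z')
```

str.replace() returns str

str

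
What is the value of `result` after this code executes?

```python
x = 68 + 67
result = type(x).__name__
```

x is int; result = 'int'

'int'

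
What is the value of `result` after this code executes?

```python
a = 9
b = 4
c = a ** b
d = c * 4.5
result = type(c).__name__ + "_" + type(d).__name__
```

a is int; b is int; c is int; d is float; result = 'int_float'

'int_float'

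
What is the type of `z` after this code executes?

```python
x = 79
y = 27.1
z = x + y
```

int + float = float

float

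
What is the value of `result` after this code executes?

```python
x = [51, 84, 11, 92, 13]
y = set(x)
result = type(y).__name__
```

x is list; y is set; result = 'set'

'set'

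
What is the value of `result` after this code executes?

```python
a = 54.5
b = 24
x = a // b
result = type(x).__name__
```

a is float; b is int; x is float; result = 'float'

'float'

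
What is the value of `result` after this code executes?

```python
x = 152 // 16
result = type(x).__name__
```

x is int; result = 'int'

'int'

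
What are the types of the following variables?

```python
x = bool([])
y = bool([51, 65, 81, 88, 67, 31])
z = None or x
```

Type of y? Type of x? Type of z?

bool() returns bool; bool() returns bool; None or bool returns the bool

bool, bool, bool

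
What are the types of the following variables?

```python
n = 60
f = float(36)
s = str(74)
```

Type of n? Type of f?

n is assigned a bare integer (no decimal point), so it is an int; f is assigned the result of calling float(), which returns a float

int, float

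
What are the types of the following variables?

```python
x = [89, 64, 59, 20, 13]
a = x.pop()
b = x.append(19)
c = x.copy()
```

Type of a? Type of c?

pop() returns element; copy() returns list

int, list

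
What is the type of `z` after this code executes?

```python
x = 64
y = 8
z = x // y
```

int // int = int

int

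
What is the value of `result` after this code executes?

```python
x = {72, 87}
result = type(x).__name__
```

x is set; result = 'set'

'set'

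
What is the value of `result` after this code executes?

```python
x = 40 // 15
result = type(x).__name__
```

x is int; result = 'int'

'int'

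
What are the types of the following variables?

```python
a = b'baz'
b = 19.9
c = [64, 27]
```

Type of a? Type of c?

a is assigned a bytes literal (b'...' prefix); c is assigned a list literal (square brackets)

bytes, list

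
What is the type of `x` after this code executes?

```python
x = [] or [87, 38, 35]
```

'or' returns first truthy value (list)

list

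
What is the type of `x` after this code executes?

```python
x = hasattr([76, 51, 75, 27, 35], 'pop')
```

hasattr() returns bool

bool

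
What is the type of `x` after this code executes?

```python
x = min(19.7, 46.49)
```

min() of floats returns float

float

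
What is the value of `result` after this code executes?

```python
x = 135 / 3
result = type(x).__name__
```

x is float; result = 'float'

'float'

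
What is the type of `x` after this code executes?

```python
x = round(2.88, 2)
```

round() with decimal places returns float

float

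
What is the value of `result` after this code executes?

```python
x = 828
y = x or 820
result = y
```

x = 828; y = 828; result = 828

828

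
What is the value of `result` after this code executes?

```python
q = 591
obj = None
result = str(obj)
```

q = 591; obj = None; result = 'None'

'None'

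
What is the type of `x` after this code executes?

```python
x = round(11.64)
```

round() with no decimal places returns int

int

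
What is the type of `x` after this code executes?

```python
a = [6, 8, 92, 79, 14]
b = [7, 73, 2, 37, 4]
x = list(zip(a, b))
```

list(zip()) returns a list of tuples

list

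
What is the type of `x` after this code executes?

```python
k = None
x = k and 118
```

'and' returns first falsy value (None)

NoneType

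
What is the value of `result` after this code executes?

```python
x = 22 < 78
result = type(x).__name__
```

x is bool; result = 'bool'

'bool'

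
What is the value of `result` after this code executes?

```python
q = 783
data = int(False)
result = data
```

q = 783; data = 0; result = 0

0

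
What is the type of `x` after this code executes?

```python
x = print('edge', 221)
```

print() returns None

NoneType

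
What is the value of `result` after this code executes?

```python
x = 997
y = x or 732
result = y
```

x = 997; y = 997; result = 997

997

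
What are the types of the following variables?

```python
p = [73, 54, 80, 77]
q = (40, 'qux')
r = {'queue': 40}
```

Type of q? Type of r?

q is assigned a tuple (parenthesized, comma-separated values); r is assigned a dict literal ({key: value})

tuple, dict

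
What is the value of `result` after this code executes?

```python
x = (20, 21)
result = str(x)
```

x = (20, 21); result = '(20, 21)'

'(20, 21)'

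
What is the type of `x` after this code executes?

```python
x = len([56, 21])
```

len() always returns int

int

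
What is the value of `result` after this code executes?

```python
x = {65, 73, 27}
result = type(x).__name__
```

x is set; result = 'set'

'set'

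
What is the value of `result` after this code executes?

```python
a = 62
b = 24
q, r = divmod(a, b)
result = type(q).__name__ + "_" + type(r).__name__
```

a is int; b is int; q is int; r is int; result = 'int_int'

'int_int'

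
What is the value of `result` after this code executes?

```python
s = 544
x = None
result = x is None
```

s = 544; x = None; result = True

True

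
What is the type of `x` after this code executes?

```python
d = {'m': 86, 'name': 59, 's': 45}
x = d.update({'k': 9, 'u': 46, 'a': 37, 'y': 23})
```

dict.update() returns None

NoneType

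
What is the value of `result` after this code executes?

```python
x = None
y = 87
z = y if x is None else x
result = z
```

x = None; y = 87; z = 87; result = 87

87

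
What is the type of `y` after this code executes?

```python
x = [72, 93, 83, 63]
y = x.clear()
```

list.clear() returns None

NoneType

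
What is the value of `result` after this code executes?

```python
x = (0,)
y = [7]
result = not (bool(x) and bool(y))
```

x = (0,); y = [7]; result = False

False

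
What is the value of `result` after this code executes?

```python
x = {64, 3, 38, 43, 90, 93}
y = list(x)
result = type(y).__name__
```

x is set; y is list; result = 'list'

'list'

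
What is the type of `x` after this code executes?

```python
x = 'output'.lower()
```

str.lower() returns str

str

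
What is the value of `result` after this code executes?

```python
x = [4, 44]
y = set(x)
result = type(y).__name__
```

x is list; y is set; result = 'set'

'set'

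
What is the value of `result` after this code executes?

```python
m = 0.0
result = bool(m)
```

m = 0.0; result = False

False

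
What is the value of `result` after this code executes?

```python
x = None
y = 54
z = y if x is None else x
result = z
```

x = None; y = 54; z = 54; result = 54

54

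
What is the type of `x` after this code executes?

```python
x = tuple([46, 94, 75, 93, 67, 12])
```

tuple() constructor returns tuple

tuple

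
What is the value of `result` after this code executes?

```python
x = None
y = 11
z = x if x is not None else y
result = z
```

x = None; y = 11; z = 11; result = 11

11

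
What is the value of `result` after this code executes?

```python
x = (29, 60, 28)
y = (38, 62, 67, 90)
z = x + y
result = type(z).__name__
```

x is tuple; y is tuple; z is tuple; result = 'tuple'

'tuple'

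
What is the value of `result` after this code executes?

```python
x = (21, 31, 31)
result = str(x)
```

x = (21, 31, 31); result = '(21, 31, 31)'

'(21, 31, 31)'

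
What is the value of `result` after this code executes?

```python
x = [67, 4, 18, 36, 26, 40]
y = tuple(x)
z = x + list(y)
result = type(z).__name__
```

x is list; y is tuple; z is list; result = 'list'

'list'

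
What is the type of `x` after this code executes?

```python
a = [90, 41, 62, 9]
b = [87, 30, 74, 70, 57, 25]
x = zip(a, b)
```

zip() returns a zip object

zip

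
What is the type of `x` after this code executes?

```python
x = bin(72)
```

bin() returns str representation

str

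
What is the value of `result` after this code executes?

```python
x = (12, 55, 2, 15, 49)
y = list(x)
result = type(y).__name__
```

x is tuple; y is list; result = 'list'

'list'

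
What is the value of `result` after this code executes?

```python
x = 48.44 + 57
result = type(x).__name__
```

x is float; result = 'float'

'float'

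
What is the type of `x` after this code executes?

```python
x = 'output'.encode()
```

str.encode() returns bytes

bytes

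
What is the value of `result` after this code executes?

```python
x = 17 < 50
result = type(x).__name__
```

x is bool; result = 'bool'

'bool'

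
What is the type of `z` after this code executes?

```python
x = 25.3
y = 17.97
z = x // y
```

float // float = float

float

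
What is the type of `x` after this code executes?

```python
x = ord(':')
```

ord() returns int (code point)

int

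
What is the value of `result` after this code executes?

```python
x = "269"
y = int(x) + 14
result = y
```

x = '269'; y = 283; result = 283

283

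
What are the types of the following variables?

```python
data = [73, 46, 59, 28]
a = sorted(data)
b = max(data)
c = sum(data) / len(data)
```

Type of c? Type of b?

int / int = float; max of ints returns int

float, int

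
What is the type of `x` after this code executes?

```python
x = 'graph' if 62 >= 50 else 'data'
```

Both branches of conditional are str

str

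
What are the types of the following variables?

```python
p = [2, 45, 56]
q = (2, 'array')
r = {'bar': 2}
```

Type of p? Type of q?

p is assigned a list literal (square brackets); q is assigned a tuple (parenthesized, comma-separated values)

list, tuple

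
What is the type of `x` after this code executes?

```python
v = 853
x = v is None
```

'is' comparison returns bool

bool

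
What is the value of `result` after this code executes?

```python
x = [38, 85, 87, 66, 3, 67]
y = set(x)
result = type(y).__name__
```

x is list; y is set; result = 'set'

'set'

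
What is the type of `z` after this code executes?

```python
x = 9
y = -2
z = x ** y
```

int ** negative = float

float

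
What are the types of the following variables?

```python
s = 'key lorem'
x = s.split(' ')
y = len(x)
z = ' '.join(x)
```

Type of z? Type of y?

str.join() returns str; len() returns int

str, int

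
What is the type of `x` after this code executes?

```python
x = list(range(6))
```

list(range()) returns list

list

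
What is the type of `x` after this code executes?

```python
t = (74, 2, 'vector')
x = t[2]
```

Index 2 of tuple is a str literal

str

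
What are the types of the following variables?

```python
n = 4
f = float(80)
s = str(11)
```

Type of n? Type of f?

n is assigned a bare integer (no decimal point), so it is an int; f is assigned the result of calling float(), which returns a float

int, float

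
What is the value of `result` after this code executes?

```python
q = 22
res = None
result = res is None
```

q = 22; res = None; result = True

True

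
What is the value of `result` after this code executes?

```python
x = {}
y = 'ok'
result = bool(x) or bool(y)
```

x = {}; y = 'ok'; result = True

True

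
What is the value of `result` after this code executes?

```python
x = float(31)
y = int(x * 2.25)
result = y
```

x = 31.0; y = 69; result = 69

69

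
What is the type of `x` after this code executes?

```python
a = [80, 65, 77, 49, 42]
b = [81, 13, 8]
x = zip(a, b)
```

zip() returns a zip object

zip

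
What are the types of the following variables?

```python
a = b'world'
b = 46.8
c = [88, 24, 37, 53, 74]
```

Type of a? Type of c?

a is assigned a bytes literal (b'...' prefix); c is assigned a list literal (square brackets)

bytes, list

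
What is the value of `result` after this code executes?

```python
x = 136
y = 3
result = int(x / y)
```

x = 136; y = 3; result = 45

45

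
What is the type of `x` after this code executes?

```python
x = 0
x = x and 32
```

'and' returns first falsy value (0 is int)

int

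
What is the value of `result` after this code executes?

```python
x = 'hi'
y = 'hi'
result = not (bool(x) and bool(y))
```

x = 'hi'; y = 'hi'; result = False

False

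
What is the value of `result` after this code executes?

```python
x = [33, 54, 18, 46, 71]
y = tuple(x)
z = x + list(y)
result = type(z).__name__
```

x is list; y is tuple; z is list; result = 'list'

'list'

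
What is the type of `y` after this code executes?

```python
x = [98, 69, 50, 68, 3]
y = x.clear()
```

list.clear() returns None

NoneType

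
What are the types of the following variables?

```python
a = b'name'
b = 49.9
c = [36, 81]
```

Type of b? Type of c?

b is assigned a number with a decimal point, so it is a float; c is assigned a list literal (square brackets)

float, list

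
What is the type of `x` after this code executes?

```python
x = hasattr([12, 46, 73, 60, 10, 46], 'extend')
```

hasattr() returns bool

bool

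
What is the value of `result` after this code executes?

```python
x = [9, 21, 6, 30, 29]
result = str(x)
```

x = [9, 21, 6, 30, 29]; result = '[9, 21, 6, 30, 29]'

'[9, 21, 6, 30, 29]'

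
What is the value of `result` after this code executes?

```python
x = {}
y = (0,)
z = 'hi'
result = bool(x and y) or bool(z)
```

x = {}; y = (0,); z = 'hi'; result = True

True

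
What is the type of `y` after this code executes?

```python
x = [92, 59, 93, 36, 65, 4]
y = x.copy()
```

list.copy() returns list

list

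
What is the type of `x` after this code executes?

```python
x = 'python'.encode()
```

str.encode() returns bytes

bytes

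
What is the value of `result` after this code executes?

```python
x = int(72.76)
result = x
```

x = 72; result = 72

72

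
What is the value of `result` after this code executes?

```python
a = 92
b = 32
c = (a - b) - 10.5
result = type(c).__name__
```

a is int; b is int; c is float; result = 'float'

'float'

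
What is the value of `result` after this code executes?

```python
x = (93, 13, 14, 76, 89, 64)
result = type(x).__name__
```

x is tuple; result = 'tuple'

'tuple'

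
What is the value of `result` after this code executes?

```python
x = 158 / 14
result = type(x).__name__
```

x is float; result = 'float'

'float'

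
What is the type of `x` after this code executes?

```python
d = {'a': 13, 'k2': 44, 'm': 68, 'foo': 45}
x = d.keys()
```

.keys() returns dict_keys view

dict_keys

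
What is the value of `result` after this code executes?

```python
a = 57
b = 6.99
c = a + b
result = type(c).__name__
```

a is int; b is float; c is float; result = 'float'

'float'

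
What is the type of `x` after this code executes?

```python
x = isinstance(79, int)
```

isinstance() returns bool

bool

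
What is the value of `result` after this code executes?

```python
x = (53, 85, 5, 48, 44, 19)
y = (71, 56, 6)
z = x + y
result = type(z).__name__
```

x is tuple; y is tuple; z is tuple; result = 'tuple'

'tuple'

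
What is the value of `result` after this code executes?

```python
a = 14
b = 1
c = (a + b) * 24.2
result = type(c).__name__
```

a is int; b is int; c is float; result = 'float'

'float'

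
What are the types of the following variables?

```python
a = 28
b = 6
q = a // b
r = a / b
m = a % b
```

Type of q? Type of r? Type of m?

// returns int; / returns float; % of ints returns int

int, float, int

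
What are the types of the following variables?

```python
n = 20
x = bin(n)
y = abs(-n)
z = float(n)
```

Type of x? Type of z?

bin() returns str; float() returns float

str, float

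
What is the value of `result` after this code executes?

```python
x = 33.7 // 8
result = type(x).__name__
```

x is float; result = 'float'

'float'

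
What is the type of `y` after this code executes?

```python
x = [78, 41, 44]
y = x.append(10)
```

list.append() returns None (mutates in place)

NoneType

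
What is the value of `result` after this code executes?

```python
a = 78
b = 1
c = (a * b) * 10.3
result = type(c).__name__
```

a is int; b is int; c is float; result = 'float'

'float'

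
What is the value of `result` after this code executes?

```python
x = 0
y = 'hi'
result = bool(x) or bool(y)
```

x = 0; y = 'hi'; result = True

True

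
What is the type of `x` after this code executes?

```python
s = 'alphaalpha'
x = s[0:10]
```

Slicing a str returns str

str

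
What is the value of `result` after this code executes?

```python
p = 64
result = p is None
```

p = 64; result = False

False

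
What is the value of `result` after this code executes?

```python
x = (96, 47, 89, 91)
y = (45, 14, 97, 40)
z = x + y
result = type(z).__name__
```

x is tuple; y is tuple; z is tuple; result = 'tuple'

'tuple'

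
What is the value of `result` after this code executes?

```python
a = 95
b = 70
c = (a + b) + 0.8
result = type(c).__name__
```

a is int; b is int; c is float; result = 'float'

'float'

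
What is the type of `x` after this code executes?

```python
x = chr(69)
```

chr() returns str (single char)

str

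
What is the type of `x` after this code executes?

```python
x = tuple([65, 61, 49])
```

tuple() constructor returns tuple

tuple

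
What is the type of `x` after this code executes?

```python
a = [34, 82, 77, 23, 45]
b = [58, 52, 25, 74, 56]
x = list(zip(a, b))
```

list(zip()) returns a list of tuples

list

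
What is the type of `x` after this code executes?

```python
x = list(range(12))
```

list(range()) returns list

list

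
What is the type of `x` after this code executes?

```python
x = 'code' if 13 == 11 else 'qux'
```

Both branches of conditional are str

str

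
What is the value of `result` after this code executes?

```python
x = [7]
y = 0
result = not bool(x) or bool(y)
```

x = [7]; y = 0; result = False

False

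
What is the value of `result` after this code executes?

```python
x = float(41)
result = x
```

x = 41.0; result = 41.0

41.0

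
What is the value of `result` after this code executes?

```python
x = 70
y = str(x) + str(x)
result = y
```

x = 70; y = '7070'; result = '7070'

'7070'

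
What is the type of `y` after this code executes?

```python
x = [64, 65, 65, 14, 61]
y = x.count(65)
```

list.count() returns int

int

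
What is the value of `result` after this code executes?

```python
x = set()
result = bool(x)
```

x = set(); result = False

False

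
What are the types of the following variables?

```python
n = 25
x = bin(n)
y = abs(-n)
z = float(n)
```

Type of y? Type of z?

abs() of int returns int; float() returns float

int, float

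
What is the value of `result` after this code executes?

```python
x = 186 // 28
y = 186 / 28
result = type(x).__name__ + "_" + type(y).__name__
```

x is int; y is float; result = 'int_float'

'int_float'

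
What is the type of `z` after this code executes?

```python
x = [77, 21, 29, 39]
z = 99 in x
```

'in' operator returns bool

bool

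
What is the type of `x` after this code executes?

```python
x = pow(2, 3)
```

pow(int, int) returns int

int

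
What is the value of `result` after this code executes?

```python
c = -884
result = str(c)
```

c = -884; result = '-884'

'-884'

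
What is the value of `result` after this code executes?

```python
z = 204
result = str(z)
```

z = 204; result = '204'

'204'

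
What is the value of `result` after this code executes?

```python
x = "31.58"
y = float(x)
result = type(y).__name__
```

x is str; y is float; result = 'float'

'float'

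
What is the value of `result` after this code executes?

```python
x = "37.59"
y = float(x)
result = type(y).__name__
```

x is str; y is float; result = 'float'

'float'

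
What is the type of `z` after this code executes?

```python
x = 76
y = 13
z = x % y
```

int % int = int

int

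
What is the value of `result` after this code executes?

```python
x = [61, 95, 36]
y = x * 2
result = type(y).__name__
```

x is list; y is list; result = 'list'

'list'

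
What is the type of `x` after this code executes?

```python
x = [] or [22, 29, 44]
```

'or' returns first truthy value (list)

list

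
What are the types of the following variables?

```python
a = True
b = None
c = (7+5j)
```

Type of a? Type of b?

a is assigned the constant True, which has type bool; b is assigned None, whose type is NoneType

bool, NoneType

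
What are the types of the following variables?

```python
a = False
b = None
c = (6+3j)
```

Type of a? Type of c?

a is assigned the constant False, which has type bool; c is assigned (6+3j), an int plus an imaginary literal (j suffix), which evaluates to complex

bool, complex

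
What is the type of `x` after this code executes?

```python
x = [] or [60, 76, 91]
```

'or' returns first truthy value (list)

list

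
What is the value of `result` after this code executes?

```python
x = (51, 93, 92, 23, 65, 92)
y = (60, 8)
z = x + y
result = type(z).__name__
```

x is tuple; y is tuple; z is tuple; result = 'tuple'

'tuple'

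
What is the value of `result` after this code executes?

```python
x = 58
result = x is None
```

x = 58; result = False

False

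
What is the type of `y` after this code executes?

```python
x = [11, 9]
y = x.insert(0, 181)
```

list.insert() returns None

NoneType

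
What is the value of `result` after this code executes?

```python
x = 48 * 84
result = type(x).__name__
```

x is int; result = 'int'

'int'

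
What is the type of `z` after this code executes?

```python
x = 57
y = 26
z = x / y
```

int / int = float

float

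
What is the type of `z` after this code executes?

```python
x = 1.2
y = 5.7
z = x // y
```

float // float = float

float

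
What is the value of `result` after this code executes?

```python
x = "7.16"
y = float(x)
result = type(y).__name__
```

x is str; y is float; result = 'float'

'float'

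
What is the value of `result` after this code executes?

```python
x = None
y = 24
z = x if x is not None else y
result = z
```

x = None; y = 24; z = 24; result = 24

24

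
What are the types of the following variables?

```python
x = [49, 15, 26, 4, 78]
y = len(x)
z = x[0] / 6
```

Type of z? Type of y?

int / int = float; len() returns int

float, int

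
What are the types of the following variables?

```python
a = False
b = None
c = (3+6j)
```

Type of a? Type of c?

a is assigned the constant False, which has type bool; c is assigned (3+6j), an int plus an imaginary literal (j suffix), which evaluates to complex

bool, complex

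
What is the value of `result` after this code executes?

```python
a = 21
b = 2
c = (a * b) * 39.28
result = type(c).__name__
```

a is int; b is int; c is float; result = 'float'

'float'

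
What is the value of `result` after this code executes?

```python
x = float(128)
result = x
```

x = 128.0; result = 128.0

128.0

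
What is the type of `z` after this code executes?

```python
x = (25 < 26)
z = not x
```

'not' returns bool

bool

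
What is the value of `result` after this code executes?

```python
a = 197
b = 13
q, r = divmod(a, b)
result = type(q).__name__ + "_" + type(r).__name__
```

a is int; b is int; q is int; r is int; result = 'int_int'

'int_int'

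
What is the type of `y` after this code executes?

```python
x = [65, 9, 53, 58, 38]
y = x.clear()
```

list.clear() returns None

NoneType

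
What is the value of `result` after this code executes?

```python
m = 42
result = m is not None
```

m = 42; result = True

True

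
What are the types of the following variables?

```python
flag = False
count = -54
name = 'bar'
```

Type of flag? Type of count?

flag is assigned the constant False, which has type bool; count is assigned a bare integer (no decimal point), so it is an int

bool, int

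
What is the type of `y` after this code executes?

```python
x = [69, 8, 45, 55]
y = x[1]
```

Indexing list[int] returns int

int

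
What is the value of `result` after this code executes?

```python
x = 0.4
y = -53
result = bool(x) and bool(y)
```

x = 0.4; y = -53; result = True

True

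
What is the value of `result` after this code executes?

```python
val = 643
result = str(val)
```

val = 643; result = '643'

'643'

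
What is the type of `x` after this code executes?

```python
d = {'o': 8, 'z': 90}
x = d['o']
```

Accessing dict[str, int] with str key returns int

int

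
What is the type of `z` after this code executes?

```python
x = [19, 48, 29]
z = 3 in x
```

'in' operator returns bool

bool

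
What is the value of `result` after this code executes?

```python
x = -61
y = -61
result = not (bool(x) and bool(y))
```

x = -61; y = -61; result = False

False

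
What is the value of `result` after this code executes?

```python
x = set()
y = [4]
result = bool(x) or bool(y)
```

x = set(); y = [4]; result = True

True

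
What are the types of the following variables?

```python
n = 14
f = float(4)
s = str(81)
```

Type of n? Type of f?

n is assigned a bare integer (no decimal point), so it is an int; f is assigned the result of calling float(), which returns a float

int, float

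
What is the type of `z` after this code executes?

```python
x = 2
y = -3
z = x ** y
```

int ** negative = float

float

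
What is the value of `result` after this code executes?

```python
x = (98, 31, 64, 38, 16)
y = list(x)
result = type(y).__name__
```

x is tuple; y is list; result = 'list'

'list'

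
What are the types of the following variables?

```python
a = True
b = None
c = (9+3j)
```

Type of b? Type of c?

b is assigned None, whose type is NoneType; c is assigned (9+3j), an int plus an imaginary literal (j suffix), which evaluates to complex

NoneType, complex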